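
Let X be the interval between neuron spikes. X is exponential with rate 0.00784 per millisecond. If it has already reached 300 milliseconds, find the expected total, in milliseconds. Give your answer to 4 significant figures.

By memorylessness, E[X | X > 300] = 300 + 1/λ = 300 + 127.551 = 427.551 milliseconds.

427.6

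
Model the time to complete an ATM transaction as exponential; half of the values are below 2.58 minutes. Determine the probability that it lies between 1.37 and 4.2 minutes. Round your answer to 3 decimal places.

0.369

For an exponential, median = ln(2)/λ, so λ = ln 2 / 2.58 = 0.268662 per minute.
P(1.37 < X < 4.2) = e^(−λ·1.37) − e^(−λ·4.2) = 0.69207 − 0.32356 ≈ 0.369.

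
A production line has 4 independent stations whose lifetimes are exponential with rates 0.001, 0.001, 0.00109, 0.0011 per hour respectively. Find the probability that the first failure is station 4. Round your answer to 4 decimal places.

0.2625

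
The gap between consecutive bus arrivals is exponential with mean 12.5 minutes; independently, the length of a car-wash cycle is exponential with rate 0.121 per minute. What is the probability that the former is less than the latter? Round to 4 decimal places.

0.3980

λ_1 = 1/12.5 = 0.08, λ_2 = 0.121.
For independent exponentials, P(the former < the latter) = λ_1/(λ_1+λ_2) = 0.08/0.201 ≈ 0.3980.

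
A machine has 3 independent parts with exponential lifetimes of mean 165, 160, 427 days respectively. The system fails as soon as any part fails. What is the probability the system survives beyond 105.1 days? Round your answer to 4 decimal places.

0.2144

The first failure time is exponential with rate Σλ_i = 1/165 + 1/160 + 1/427 = 0.0146525 per day.
P(min > 105.1) = e^(−0.0146525·105.1) = e^(−1.54) ≈ 0.2144.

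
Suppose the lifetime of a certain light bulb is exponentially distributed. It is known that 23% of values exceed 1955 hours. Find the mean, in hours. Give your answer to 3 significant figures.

1330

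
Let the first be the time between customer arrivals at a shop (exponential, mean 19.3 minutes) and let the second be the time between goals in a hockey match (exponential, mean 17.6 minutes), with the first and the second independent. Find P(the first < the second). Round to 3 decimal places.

λ_1 = 1/19.3 = 0.0518135, λ_2 = 1/17.6 = 0.0568182.
For independent exponentials, P(the first < the second) = λ_1/(λ_1+λ_2) = 0.0518135/0.108632 ≈ 0.477.

0.477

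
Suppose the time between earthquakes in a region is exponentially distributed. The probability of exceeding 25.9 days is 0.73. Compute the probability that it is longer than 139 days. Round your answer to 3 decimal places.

e^(−λ·25.9) = 0.73 ⇒ λ = −ln(0.73)/25.9 = 0.012151.
P(X > 139) = e^(−0.012151·139) = e^(−1.689) ≈ 0.185.

0.185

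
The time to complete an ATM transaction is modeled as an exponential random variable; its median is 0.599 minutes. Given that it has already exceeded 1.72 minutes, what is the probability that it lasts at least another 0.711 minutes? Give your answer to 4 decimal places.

0.4392

For an exponential, median = ln(2)/λ, so λ = ln 2 / 0.599 = 1.15717 per minute.
The exponential is memoryless, so the remaining time is again Exp(λ): the condition X > 1.72 is irrelevant.
P(X > 0.711) = e^(−0.82275) ≈ 0.4392.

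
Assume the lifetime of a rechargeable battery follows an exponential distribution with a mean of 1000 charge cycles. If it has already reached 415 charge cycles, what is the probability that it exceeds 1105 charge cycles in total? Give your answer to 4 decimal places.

0.5016

The rate is λ = 1/1000 = 0.001 per charge cycle.
The exponential is memoryless, so the remaining time is again Exp(λ): the condition X > 415 is irrelevant.
P(X > 690) = e^(−0.69) ≈ 0.5016.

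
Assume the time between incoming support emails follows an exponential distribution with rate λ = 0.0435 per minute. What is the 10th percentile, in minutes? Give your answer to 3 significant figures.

2.42

Set 1 − e^(−λt) = 0.1, so t = −ln(0.9)/λ = 0.10536/0.0435 ≈ 2.42208 minutes.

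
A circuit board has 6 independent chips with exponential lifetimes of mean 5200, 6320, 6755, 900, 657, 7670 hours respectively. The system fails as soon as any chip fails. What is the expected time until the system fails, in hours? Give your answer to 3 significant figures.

307

The first failure time is exponential with rate Σλ_i = 1/5200 + 1/6320 + 1/6755 + 1/900 + 1/657 + 1/7670 = 0.00326213 per hour.
E[min] = 1/Σλ = 1/0.00326213 = 306.548 hours.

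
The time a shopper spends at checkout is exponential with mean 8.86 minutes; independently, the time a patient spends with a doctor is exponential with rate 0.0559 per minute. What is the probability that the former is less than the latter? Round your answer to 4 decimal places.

λ_1 = 1/8.86 = 0.112867, λ_2 = 0.0559.
For independent exponentials, P(the former < the latter) = λ_1/(λ_1+λ_2) = 0.112867/0.168767 ≈ 0.6688.

0.6688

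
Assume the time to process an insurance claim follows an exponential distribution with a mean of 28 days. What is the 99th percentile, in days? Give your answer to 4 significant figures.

128.9

The rate is λ = 1/28 = 0.0357143 per day.
Set 1 − e^(−λt) = 0.99, so t = −ln(0.01)/λ = 4.6052/0.0357143 ≈ 128.945 days.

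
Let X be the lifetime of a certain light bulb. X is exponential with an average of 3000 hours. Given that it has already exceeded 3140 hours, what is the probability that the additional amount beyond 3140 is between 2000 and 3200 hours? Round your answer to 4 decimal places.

The rate is λ = 1/3000 = 0.000333333 per hour.
Memoryless: the residual past 3140 is again Exp(λ).
P(2000 < residual < 3200) = e^(−λ·2000) − e^(−λ·3200) = 0.51342 − 0.34415 ≈ 0.1693.

0.1693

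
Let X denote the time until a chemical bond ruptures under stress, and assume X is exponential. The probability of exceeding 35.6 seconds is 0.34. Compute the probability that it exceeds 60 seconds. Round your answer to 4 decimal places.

0.1623

e^(−λ·35.6) = 0.34 ⇒ λ = −ln(0.34)/35.6 = 0.0303036.
P(X > 60) = e^(−0.0303036·60) = e^(−1.8182) ≈ 0.1623.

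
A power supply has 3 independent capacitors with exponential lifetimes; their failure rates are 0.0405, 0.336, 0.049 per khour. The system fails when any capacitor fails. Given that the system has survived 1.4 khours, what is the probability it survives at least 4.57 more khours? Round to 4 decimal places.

Time to first failure ~ Exp(Σλ) with Σλ = 0.4255.
By memorylessness, P(T > 1.4+4.57 | T > 1.4) = P(T > 4.57) = e^(−0.4255·4.57) ≈ 0.1431.

0.1431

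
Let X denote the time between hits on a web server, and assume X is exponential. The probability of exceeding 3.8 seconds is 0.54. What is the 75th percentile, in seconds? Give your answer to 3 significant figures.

e^(−λ·3.8) = 0.54 ⇒ λ = −ln(0.54)/3.8 = 0.162154.
75th percentile: 1 − e^(−λt) = 0.75, t = −ln(0.25)/λ = 8.54923 seconds.

8.55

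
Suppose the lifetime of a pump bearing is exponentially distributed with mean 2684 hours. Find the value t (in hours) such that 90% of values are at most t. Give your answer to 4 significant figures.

6180

The rate is λ = 1/2684 = 0.000372578 per hour.
Set 1 − e^(−λt) = 0.9, so t = −ln(0.1)/λ = 2.3026/0.000372578 ≈ 6180.14 hours.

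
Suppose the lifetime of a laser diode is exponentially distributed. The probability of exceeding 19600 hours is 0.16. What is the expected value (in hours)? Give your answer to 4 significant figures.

10700

e^(−λ·19600) = 0.16 ⇒ λ = −ln(0.16)/19600 = 0.0000934991.
Mean = 1/λ = 10695.3 hours.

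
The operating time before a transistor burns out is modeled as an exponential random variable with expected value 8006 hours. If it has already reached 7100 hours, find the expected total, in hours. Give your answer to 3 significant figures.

The rate is λ = 1/8006 = 0.000124906 per hour.
By memorylessness, E[X | X > 7100] = 7100 + 1/λ = 7100 + 8006 = 15106 hours.

15100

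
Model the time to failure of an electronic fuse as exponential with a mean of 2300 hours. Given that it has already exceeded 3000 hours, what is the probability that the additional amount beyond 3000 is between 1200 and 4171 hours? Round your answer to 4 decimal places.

0.4304

The rate is λ = 1/2300 = 0.000434783 per hour.
Memoryless: the residual past 3000 is again Exp(λ).
P(1200 < residual < 4171) = e^(−λ·1200) − e^(−λ·4171) = 0.59349 − 0.16309 ≈ 0.4304.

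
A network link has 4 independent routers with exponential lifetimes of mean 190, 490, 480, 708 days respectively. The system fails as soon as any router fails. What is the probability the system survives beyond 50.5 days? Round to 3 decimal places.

0.580

The first failure time is exponential with rate Σλ_i = 1/190 + 1/490 + 1/480 + 1/708 = 0.0107997 per day.
P(min > 50.5) = e^(−0.0107997·50.5) = e^(−0.54539) ≈ 0.580.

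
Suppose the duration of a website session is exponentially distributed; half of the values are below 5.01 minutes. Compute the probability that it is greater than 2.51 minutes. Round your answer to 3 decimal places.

0.707

For an exponential, median = ln(2)/λ, so λ = ln 2 / 5.01 = 0.138353 per minute.
P(X > 2.51) = e^(−λ·2.51) = e^(−0.34727) ≈ 0.707.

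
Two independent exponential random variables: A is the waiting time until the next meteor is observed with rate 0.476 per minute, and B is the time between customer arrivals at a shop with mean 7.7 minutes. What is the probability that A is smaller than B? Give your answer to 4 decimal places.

0.7856

λ_1 = 0.476, λ_2 = 1/7.7 = 0.12987.
For independent exponentials, P(A < B) = λ_1/(λ_1+λ_2) = 0.476/0.60587 ≈ 0.7856.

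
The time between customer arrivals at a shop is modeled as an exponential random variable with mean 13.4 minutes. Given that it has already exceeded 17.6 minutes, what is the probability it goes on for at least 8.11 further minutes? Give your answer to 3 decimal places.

The rate is λ = 1/13.4 = 0.0746269 per minute.
By the memoryless property, P(X > 17.6+8.11 | X > 17.6) = P(X > 8.11).
P(X > 8.11) = e^(−0.60522) ≈ 0.546.

0.546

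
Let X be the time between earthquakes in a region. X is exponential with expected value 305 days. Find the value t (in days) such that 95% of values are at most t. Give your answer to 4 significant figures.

The rate is λ = 1/305 = 0.00327869 per day.
Set 1 − e^(−λt) = 0.95, so t = −ln(0.05)/λ = 2.9957/0.00327869 ≈ 913.698 days.

913.7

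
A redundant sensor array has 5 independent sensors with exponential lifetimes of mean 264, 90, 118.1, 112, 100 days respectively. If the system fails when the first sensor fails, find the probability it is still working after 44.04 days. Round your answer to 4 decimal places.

0.1553

The first failure time is exponential with rate Σλ_i = 1/264 + 1/90 + 1/118.1 + 1/112 + 1/100 = 0.042295 per day.
P(min > 44.04) = e^(−0.042295·44.04) = e^(−1.8627) ≈ 0.1553.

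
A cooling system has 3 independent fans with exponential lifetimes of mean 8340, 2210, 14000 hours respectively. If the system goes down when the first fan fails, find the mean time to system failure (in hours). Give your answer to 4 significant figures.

1553

The first failure time is exponential with rate Σλ_i = 1/8340 + 1/2210 + 1/14000 = 0.000643821 per hour.
E[min] = 1/Σλ = 1/0.000643821 = 1553.23 hours.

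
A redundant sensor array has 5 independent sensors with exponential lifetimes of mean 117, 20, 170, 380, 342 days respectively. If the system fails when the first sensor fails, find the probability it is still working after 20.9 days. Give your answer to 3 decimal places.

0.232

The first failure time is exponential with rate Σλ_i = 1/117 + 1/20 + 1/170 + 1/380 + 1/342 = 0.0699849 per day.
P(min > 20.9) = e^(−0.0699849·20.9) = e^(−1.4627) ≈ 0.232.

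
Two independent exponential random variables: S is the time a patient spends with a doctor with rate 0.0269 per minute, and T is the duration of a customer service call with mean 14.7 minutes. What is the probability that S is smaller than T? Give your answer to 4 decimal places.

λ_1 = 0.0269, λ_2 = 1/14.7 = 0.0680272.
For independent exponentials, P(S < T) = λ_1/(λ_1+λ_2) = 0.0269/0.0949272 ≈ 0.2834.

0.2834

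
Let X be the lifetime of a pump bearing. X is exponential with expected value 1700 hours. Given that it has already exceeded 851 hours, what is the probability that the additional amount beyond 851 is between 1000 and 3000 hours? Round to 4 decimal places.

0.3841

The rate is λ = 1/1700 = 0.000588235 per hour.
Memoryless: the residual past 851 is again Exp(λ).
P(1000 < residual < 3000) = e^(−λ·1000) − e^(−λ·3000) = 0.55531 − 0.17124 ≈ 0.3841.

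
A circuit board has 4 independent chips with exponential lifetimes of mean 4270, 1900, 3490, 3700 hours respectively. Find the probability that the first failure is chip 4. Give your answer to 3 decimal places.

0.205

Rates: λ_i = 1/mean_i → 0.000234192, 0.000526316, 0.000286533, 0.00027027; Σλ = 0.00131731.
P(chip 4 first) = λ_4/Σλ = 0.00027027/0.00131731 ≈ 0.205.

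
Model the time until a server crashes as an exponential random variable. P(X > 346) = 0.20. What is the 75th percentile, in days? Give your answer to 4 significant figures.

e^(−λ·346) = 0.20 ⇒ λ = −ln(0.20)/346 = 0.00465155.
75th percentile: 1 − e^(−λt) = 0.75, t = −ln(0.25)/λ = 298.028 days.

298.0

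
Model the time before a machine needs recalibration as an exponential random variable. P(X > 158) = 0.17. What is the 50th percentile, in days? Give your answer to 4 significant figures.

61.81

e^(−λ·158) = 0.17 ⇒ λ = −ln(0.17)/158 = 0.0112149.
50th percentile: 1 − e^(−λt) = 0.5, t = −ln(0.5)/λ = 61.8058 days.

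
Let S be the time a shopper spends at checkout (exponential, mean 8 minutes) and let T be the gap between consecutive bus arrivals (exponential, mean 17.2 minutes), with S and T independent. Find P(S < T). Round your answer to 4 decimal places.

λ_1 = 1/8 = 0.125, λ_2 = 1/17.2 = 0.0581395.
For independent exponentials, P(S < T) = λ_1/(λ_1+λ_2) = 0.125/0.18314 ≈ 0.6825.

0.6825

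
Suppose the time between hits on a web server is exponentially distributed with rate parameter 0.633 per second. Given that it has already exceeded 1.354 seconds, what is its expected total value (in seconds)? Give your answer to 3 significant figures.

2.93

By memorylessness, E[X | X > 1.354] = 1.354 + 1/λ = 1.354 + 1.57978 = 2.93378 seconds.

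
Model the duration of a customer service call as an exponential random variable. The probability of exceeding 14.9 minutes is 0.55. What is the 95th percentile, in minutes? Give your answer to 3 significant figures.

74.7

e^(−λ·14.9) = 0.55 ⇒ λ = −ln(0.55)/14.9 = 0.0401233.
95th percentile: 1 − e^(−λt) = 0.95, t = −ln(0.05)/λ = 74.6632 minutes.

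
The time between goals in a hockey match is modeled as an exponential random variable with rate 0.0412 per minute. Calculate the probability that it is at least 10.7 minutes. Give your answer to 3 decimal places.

0.643

P(X > 10.7) = e^(−λ·10.7) = e^(−0.44084) ≈ 0.643.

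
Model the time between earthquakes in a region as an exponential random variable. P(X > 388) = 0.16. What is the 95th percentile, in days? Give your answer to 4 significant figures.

e^(−λ·388) = 0.16 ⇒ λ = −ln(0.16)/388 = 0.00472315.
95th percentile: 1 − e^(−λt) = 0.95, t = −ln(0.05)/λ = 634.266 days.

634.3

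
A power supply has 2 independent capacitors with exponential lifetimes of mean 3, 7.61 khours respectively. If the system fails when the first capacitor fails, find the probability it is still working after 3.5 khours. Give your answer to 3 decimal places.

The first failure time is exponential with rate Σλ_i = 1/3 + 1/7.61 = 0.464739 per khour.
P(min > 3.5) = e^(−0.464739·3.5) = e^(−1.6266) ≈ 0.197.

0.197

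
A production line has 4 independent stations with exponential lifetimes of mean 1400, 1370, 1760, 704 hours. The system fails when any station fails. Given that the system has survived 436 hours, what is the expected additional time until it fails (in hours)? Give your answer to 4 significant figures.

First-failure rate Σλ = 1/1400 + 1/1370 + 1/1760 + 1/704 = 0.00343285.
By memorylessness the expected residual is 1/Σλ = 291.303 hours, regardless of the 436 already elapsed.

291.3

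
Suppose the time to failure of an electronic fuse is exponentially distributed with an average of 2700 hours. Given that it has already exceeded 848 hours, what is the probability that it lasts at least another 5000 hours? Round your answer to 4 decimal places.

The rate is λ = 1/2700 = 0.00037037 per hour.
P(X > s+t | X > s) = e^(−λ(s+t))/e^(−λs) = e^(−λt), independent of s = 848.
P(X > 5000) = e^(−1.8519) ≈ 0.1569.

0.1569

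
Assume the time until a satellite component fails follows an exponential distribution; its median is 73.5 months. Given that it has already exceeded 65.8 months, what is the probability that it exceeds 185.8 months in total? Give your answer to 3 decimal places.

0.322

For an exponential, median = ln(2)/λ, so λ = ln 2 / 73.5 = 0.00943057 per month.
P(X > s+t | X > s) = e^(−λ(s+t))/e^(−λs) = e^(−λt), independent of s = 65.8.
P(X > 120) = e^(−1.1317) ≈ 0.322.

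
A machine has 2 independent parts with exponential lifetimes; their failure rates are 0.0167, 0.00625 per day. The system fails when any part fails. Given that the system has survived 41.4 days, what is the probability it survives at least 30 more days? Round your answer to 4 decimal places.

Time to first failure ~ Exp(Σλ) with Σλ = 0.02295.
By memorylessness, P(T > 41.4+30 | T > 41.4) = P(T > 30) = e^(−0.02295·30) ≈ 0.5023.

0.5023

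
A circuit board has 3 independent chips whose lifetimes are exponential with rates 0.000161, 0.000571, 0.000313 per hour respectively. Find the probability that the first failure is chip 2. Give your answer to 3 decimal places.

0.546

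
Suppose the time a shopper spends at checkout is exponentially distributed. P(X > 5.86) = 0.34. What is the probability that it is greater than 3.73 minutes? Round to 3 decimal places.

0.503

e^(−λ·5.86) = 0.34 ⇒ λ = −ln(0.34)/5.86 = 0.184097.
P(X > 3.73) = e^(−0.184097·3.73) = e^(−0.68668) ≈ 0.503.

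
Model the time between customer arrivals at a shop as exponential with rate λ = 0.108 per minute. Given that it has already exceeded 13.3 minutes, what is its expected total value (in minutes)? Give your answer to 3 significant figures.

22.6

By memorylessness, E[X | X > 13.3] = 13.3 + 1/λ = 13.3 + 9.25926 = 22.5593 minutes.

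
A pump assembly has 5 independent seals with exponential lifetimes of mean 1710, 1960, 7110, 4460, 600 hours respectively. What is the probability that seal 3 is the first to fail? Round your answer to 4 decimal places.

Rates: λ_i = 1/mean_i → 0.000584795, 0.000510204, 0.000140647, 0.000224215, 0.00166667; Σλ = 0.00312653.
P(seal 3 first) = λ_3/Σλ = 0.000140647/0.00312653 ≈ 0.0450.

0.0450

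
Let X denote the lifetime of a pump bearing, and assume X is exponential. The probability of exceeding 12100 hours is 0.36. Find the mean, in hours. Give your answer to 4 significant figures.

e^(−λ·12100) = 0.36 ⇒ λ = −ln(0.36)/12100 = 0.000084434.
Mean = 1/λ = 11843.6 hours.

11840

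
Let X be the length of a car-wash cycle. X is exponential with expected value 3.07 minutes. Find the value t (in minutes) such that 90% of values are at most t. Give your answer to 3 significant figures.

7.07

The rate is λ = 1/3.07 = 0.325733 per minute.
Set 1 − e^(−λt) = 0.9, so t = −ln(0.1)/λ = 2.3026/0.325733 ≈ 7.06894 minutes.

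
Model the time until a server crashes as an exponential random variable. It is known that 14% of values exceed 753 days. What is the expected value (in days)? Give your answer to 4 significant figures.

383.0

e^(−λ·753) = 0.14 ⇒ λ = −ln(0.14)/753 = 0.00261104.
Mean = 1/λ = 382.989 days.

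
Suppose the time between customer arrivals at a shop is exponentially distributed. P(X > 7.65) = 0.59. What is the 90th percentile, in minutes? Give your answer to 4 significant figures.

33.38

e^(−λ·7.65) = 0.59 ⇒ λ = −ln(0.59)/7.65 = 0.0689716.
90th percentile: 1 − e^(−λt) = 0.9, t = −ln(0.1)/λ = 33.3845 minutes.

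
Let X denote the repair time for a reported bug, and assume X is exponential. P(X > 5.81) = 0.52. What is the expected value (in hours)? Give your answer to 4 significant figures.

8.885

e^(−λ·5.81) = 0.52 ⇒ λ = −ln(0.52)/5.81 = 0.112552.
Mean = 1/λ = 8.88479 hours.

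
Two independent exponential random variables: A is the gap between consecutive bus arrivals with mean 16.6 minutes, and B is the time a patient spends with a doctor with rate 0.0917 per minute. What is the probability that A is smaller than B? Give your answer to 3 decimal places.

0.396

λ_1 = 1/16.6 = 0.060241, λ_2 = 0.0917.
For independent exponentials, P(A < B) = λ_1/(λ_1+λ_2) = 0.060241/0.151941 ≈ 0.396.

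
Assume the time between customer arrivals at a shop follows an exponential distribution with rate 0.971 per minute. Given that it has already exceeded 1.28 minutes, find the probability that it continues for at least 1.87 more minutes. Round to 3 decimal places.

0.163

P(X > s+t | X > s) = e^(−λ(s+t))/e^(−λs) = e^(−λt), independent of s = 1.28.
P(X > 1.87) = e^(−1.8158) ≈ 0.163.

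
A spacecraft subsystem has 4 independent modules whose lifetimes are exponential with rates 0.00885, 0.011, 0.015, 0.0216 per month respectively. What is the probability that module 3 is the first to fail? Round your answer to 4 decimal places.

The time to first failure is exponential with rate Σλ = 0.00885 + 0.011 + 0.015 + 0.0216 = 0.05645.
P(module 3 first) = λ_3/Σλ = 0.015/0.05645 ≈ 0.2657.

0.2657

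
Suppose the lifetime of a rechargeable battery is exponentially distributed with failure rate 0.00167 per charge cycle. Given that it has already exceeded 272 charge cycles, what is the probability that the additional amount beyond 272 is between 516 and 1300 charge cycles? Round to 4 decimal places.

Memoryless: the residual past 272 is again Exp(λ).
P(516 < residual < 1300) = e^(−λ·516) − e^(−λ·1300) = 0.42243 − 0.11406 ≈ 0.3084.

0.3084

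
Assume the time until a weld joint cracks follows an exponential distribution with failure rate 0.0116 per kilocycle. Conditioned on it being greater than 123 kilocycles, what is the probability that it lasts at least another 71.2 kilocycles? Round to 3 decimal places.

0.438

By the memoryless property, P(X > 123+71.2 | X > 123) = P(X > 71.2).
P(X > 71.2) = e^(−0.82592) ≈ 0.438.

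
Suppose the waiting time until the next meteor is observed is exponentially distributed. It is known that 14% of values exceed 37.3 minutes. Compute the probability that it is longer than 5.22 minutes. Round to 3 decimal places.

e^(−λ·37.3) = 0.14 ⇒ λ = −ln(0.14)/37.3 = 0.0527108.
P(X > 5.22) = e^(−0.0527108·5.22) = e^(−0.27515) ≈ 0.759.

0.759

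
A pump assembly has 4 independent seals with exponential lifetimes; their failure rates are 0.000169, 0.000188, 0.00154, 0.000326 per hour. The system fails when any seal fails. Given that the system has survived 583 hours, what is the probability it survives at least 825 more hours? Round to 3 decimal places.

Time to first failure ~ Exp(Σλ) with Σλ = 0.002223.
By memorylessness, P(T > 583+825 | T > 583) = P(T > 825) = e^(−0.002223·825) ≈ 0.160.

0.160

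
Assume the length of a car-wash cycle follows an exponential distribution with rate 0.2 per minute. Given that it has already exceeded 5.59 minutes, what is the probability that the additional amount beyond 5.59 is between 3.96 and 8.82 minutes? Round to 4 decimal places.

0.2816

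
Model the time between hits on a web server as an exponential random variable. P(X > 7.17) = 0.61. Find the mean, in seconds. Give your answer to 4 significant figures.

e^(−λ·7.17) = 0.61 ⇒ λ = −ln(0.61)/7.17 = 0.0689395.
Mean = 1/λ = 14.5055 seconds.

14.51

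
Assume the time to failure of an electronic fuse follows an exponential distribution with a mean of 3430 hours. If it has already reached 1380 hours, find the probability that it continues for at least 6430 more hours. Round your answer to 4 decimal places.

0.1534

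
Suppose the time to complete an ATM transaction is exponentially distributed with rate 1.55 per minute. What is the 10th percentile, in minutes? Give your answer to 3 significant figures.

Set 1 − e^(−λt) = 0.1, so t = −ln(0.9)/λ = 0.10536/1.55 ≈ 0.0679745 minutes.

0.0680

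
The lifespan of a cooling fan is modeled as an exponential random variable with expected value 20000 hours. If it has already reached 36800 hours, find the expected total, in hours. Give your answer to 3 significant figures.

56800

The rate is λ = 1/20000 = 0.00005 per hour.
By memorylessness, E[X | X > 36800] = 36800 + 1/λ = 36800 + 20000 = 56800 hours.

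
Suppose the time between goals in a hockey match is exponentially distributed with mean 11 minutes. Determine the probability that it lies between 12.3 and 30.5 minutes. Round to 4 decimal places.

0.2644

The rate is λ = 1/11 = 0.0909091 per minute.
P(12.3 < X < 30.5) = e^(−λ·12.3) − e^(−λ·30.5) = 0.32687 − 0.06249 ≈ 0.2644.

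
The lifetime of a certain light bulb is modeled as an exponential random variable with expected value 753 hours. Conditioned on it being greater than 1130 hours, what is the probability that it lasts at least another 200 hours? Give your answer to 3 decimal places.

The rate is λ = 1/753 = 0.00132802 per hour.
The exponential is memoryless, so the remaining time is again Exp(λ): the condition X > 1130 is irrelevant.
P(X > 200) = e^(−0.2656) ≈ 0.767.

0.767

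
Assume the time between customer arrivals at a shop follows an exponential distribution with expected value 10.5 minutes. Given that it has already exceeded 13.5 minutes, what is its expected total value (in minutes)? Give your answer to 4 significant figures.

The rate is λ = 1/10.5 = 0.0952381 per minute.
By memorylessness, E[X | X > 13.5] = 13.5 + 1/λ = 13.5 + 10.5 = 24 minutes.

24.00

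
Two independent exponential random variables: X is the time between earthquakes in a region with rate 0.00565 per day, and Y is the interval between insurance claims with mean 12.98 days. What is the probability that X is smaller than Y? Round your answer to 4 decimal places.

0.0683

λ_1 = 0.00565, λ_2 = 1/12.98 = 0.0770416.
For independent exponentials, P(X < Y) = λ_1/(λ_1+λ_2) = 0.00565/0.0826916 ≈ 0.0683.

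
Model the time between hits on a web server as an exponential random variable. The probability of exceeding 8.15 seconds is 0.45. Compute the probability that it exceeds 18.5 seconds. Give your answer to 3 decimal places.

0.163

e^(−λ·8.15) = 0.45 ⇒ λ = −ln(0.45)/8.15 = 0.0979764.
P(X > 18.5) = e^(−0.0979764·18.5) = e^(−1.8126) ≈ 0.163.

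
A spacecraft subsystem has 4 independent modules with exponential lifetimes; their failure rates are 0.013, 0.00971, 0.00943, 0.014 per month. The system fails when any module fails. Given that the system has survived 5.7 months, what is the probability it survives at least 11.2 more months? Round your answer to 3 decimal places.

0.596

Time to first failure ~ Exp(Σλ) with Σλ = 0.04614.
By memorylessness, P(T > 5.7+11.2 | T > 5.7) = P(T > 11.2) = e^(−0.04614·11.2) ≈ 0.596.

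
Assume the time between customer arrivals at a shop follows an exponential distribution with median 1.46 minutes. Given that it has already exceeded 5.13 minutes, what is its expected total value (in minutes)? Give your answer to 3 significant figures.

For an exponential, median = ln(2)/λ, so λ = ln 2 / 1.46 = 0.474758 per minute.
By memorylessness, E[X | X > 5.13] = 5.13 + 1/λ = 5.13 + 2.10633 = 7.23633 minutes.

7.24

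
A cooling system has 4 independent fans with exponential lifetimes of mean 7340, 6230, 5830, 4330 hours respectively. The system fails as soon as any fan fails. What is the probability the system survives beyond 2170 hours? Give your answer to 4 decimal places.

0.2193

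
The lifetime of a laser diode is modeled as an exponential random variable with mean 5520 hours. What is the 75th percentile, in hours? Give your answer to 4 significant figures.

7652

The rate is λ = 1/5520 = 0.000181159 per hour.
Set 1 − e^(−λt) = 0.75, so t = −ln(0.25)/λ = 1.3863/0.000181159 ≈ 7652.34 hours.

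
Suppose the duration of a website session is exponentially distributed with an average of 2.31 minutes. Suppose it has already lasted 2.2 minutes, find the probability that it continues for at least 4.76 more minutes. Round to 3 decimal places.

The rate is λ = 1/2.31 = 0.4329 per minute.
The exponential is memoryless, so the remaining time is again Exp(λ): the condition X > 2.2 is irrelevant.
P(X > 4.76) = e^(−2.0606) ≈ 0.127.

0.127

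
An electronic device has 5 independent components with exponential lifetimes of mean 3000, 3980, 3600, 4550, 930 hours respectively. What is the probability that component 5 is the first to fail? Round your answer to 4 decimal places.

Rates: λ_i = 1/mean_i → 0.000333333, 0.000251256, 0.000277778, 0.00021978, 0.00107527; Σλ = 0.00215742.
P(component 5 first) = λ_5/Σλ = 0.00107527/0.00215742 ≈ 0.4984.

0.4984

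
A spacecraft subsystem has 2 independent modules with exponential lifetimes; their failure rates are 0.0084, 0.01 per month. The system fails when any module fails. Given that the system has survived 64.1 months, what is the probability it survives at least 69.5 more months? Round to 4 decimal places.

Time to first failure ~ Exp(Σλ) with Σλ = 0.0184.
By memorylessness, P(T > 64.1+69.5 | T > 64.1) = P(T > 69.5) = e^(−0.0184·69.5) ≈ 0.2784.

0.2784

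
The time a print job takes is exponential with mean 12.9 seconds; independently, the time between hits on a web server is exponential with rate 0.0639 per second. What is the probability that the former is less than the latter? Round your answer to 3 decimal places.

λ_1 = 1/12.9 = 0.0775194, λ_2 = 0.0639.
For independent exponentials, P(the former < the latter) = λ_1/(λ_1+λ_2) = 0.0775194/0.141419 ≈ 0.548.

0.548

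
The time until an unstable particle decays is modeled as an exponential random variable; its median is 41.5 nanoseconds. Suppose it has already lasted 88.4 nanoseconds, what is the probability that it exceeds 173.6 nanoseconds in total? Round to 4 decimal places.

For an exponential, median = ln(2)/λ, so λ = ln 2 / 41.5 = 0.0167023 per nanosecond.
By the memoryless property, P(X > 88.4+85.2 | X > 88.4) = P(X > 85.2).
P(X > 85.2) = e^(−1.423) ≈ 0.2410.

0.2410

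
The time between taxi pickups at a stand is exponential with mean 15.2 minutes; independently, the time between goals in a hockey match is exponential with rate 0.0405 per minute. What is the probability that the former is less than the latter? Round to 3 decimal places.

λ_1 = 1/15.2 = 0.0657895, λ_2 = 0.0405.
For independent exponentials, P(the former < the latter) = λ_1/(λ_1+λ_2) = 0.0657895/0.106289 ≈ 0.619.

0.619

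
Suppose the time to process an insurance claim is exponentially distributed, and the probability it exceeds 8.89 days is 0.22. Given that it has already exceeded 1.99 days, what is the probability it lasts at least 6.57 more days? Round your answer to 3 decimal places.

From e^(−λ·8.89) = 0.22, λ = −ln(0.22)/8.89 = 0.170318.
Memoryless: P(X > 1.99+6.57 | X > 1.99) = P(X > 6.57) = e^(−0.170318·6.57) ≈ 0.327.

0.327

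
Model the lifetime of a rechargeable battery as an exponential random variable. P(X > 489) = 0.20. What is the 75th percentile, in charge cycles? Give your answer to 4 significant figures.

421.2

e^(−λ·489) = 0.20 ⇒ λ = −ln(0.20)/489 = 0.00329128.
75th percentile: 1 − e^(−λt) = 0.75, t = −ln(0.25)/λ = 421.202 charge cycles.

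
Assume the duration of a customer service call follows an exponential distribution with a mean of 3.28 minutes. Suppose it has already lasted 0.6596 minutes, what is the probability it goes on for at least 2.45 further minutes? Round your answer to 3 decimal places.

The rate is λ = 1/3.28 = 0.304878 per minute.
By the memoryless property, P(X > 0.6596+2.45 | X > 0.6596) = P(X > 2.45).
P(X > 2.45) = e^(−0.74695) ≈ 0.474.

0.474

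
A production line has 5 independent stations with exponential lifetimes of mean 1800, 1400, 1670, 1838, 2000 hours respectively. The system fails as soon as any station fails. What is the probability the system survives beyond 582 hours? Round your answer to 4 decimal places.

The first failure time is exponential with rate Σλ_i = 1/1800 + 1/1400 + 1/1670 + 1/1838 + 1/2000 = 0.00291271 per hour.
P(min > 582) = e^(−0.00291271·582) = e^(−1.6952) ≈ 0.1836.

0.1836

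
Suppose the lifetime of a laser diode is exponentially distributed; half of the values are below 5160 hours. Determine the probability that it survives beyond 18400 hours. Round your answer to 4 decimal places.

For an exponential, median = ln(2)/λ, so λ = ln 2 / 5160 = 0.000134331 per hour.
P(X > 18400) = e^(−λ·18400) = e^(−2.4717) ≈ 0.0844.

0.0844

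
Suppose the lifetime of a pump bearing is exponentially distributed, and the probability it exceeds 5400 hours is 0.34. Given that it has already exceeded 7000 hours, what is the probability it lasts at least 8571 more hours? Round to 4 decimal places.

0.1804

From e^(−λ·5400) = 0.34, λ = −ln(0.34)/5400 = 0.00019978.
Memoryless: P(X > 7000+8571 | X > 7000) = P(X > 8571) = e^(−0.00019978·8571) ≈ 0.1804.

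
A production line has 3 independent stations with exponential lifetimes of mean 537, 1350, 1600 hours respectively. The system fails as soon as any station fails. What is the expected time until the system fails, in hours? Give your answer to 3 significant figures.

310

The first failure time is exponential with rate Σλ_i = 1/537 + 1/1350 + 1/1600 = 0.00322794 per hour.
E[min] = 1/Σλ = 1/0.00322794 = 309.795 hours.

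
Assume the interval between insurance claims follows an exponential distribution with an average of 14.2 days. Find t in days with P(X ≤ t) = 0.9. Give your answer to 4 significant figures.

The rate is λ = 1/14.2 = 0.0704225 per day.
Set 1 − e^(−λt) = 0.9, so t = −ln(0.1)/λ = 2.3026/0.0704225 ≈ 32.6967 days.

32.70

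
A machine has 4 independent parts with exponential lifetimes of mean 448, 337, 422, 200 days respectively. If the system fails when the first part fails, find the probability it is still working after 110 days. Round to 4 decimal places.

0.2509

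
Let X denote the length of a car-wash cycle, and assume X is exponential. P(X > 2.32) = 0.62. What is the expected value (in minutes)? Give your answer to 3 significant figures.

4.85

e^(−λ·2.32) = 0.62 ⇒ λ = −ln(0.62)/2.32 = 0.20605.
Mean = 1/λ = 4.85319 minutes.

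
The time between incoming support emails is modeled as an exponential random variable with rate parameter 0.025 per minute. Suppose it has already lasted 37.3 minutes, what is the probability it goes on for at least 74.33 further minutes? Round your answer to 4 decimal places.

0.1559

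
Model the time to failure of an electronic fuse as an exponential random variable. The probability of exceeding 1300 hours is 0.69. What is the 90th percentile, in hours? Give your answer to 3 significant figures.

8070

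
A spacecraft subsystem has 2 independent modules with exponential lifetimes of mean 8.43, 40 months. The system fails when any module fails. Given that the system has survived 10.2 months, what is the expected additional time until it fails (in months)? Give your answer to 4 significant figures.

First-failure rate Σλ = 1/8.43 + 1/40 = 0.143624.
By memorylessness the expected residual is 1/Σλ = 6.96263 months, regardless of the 10.2 already elapsed.

6.963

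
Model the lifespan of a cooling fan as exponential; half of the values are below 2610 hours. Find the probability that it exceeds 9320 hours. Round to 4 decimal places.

0.0842

For an exponential, median = ln(2)/λ, so λ = ln 2 / 2610 = 0.000265574 per hour.
P(X > 9320) = e^(−λ·9320) = e^(−2.4751) ≈ 0.0842.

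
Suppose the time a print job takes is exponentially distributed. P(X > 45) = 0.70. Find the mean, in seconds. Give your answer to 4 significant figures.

126.2

e^(−λ·45) = 0.70 ⇒ λ = −ln(0.70)/45 = 0.00792611.
Mean = 1/λ = 126.165 seconds.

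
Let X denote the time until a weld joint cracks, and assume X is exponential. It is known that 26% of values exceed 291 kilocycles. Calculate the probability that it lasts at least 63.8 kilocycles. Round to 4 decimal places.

0.7443

e^(−λ·291) = 0.26 ⇒ λ = −ln(0.26)/291 = 0.00462912.
P(X > 63.8) = e^(−0.00462912·63.8) = e^(−0.29534) ≈ 0.7443.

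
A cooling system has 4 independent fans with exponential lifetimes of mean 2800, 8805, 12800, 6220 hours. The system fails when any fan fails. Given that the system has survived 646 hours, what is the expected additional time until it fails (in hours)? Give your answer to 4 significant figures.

1409

First-failure rate Σλ = 1/2800 + 1/8805 + 1/12800 + 1/6220 = 0.000709611.
By memorylessness the expected residual is 1/Σλ = 1409.22 hours, regardless of the 646 already elapsed.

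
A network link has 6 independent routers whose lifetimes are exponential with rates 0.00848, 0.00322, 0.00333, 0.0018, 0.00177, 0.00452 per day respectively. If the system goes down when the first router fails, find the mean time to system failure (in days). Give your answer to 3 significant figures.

43.3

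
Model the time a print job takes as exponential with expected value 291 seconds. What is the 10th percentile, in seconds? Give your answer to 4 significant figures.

The rate is λ = 1/291 = 0.00343643 per second.
Set 1 − e^(−λt) = 0.1, so t = −ln(0.9)/λ = 0.10536/0.00343643 ≈ 30.6599 seconds.

30.66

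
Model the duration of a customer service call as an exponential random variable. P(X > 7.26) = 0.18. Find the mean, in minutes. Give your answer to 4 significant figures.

e^(−λ·7.26) = 0.18 ⇒ λ = −ln(0.18)/7.26 = 0.236198.
Mean = 1/λ = 4.23373 minutes.

4.234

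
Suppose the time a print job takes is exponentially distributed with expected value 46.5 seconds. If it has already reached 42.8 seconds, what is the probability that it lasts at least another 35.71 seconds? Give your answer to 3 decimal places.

0.464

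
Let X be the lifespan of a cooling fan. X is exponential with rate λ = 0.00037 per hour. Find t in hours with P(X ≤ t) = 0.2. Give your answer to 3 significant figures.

603

Set 1 − e^(−λt) = 0.2, so t = −ln(0.8)/λ = 0.22314/0.00037 ≈ 603.091 hours.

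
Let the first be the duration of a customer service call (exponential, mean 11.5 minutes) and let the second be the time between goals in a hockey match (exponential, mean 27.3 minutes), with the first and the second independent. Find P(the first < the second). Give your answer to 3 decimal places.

0.704

λ_1 = 1/11.5 = 0.0869565, λ_2 = 1/27.3 = 0.03663.
For independent exponentials, P(the first < the second) = λ_1/(λ_1+λ_2) = 0.0869565/0.123587 ≈ 0.704.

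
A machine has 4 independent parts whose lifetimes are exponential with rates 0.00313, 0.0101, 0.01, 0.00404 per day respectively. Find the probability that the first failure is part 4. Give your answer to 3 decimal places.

The time to first failure is exponential with rate Σλ = 0.00313 + 0.0101 + 0.01 + 0.00404 = 0.02727.
P(part 4 first) = λ_4/Σλ = 0.00404/0.02727 ≈ 0.148.

0.148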